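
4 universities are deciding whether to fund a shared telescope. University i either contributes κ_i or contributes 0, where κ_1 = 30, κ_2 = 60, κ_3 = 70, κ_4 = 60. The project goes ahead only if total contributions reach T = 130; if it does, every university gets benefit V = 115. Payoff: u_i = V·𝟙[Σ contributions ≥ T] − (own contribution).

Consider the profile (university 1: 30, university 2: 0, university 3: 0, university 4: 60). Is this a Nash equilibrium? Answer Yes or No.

No

Total = 90 < 130: not provided.
University 1 (pledges 30, payoff -30): dropping to 0 → total 60, payoff 0. Profitable deviation.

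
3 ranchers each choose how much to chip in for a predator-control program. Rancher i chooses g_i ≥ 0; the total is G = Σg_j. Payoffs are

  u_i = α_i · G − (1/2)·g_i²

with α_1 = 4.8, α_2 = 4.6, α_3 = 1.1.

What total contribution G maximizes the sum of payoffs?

31.5

Planner FOC: ∂(Σu_j)/∂g_i = (Σα_j) − g_i = 0, so g_i^SO = Σα_j = 10.5 for every i; G^SO = 31.5.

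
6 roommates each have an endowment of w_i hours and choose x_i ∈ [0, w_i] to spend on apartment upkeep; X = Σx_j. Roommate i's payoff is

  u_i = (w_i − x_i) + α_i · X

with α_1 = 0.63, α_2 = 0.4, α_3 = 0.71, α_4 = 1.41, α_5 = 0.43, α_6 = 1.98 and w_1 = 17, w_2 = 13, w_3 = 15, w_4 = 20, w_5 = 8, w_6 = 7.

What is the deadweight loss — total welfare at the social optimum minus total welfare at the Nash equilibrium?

∂u_i/∂x_i = α_i − 1, so roommate i contributes w_i if α_i > 1, else 0.
α_i > 1 for i ∈ {4, 6}; NE contributions (0, 0, 0, 20, 0, 7), X = 27.
W^NE = Σw_i − X^NE + (Σα_i)·X^NE = 80 + 4.56·27 = 203.12.
Planner: ∂(Σu_j)/∂x_i = Σα_j − 1 = 4.56 > 0, so everyone contributes w_i; X^SO = 80, W^SO = 80 + 4.56·80 = 444.8.
Deadweight loss = 241.68.

241.68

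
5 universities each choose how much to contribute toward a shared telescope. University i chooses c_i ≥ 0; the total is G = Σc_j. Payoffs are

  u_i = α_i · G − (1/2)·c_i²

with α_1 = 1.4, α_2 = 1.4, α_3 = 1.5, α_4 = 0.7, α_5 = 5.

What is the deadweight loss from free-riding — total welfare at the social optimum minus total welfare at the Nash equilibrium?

University i's FOC: ∂u_i/∂c_i = α_i − c_i = 0, so c_i* = α_i.
NE contributions = (1.4, 1.4, 1.5, 0.7, 5); G = 10.
W^NE = (Σα)·G − ½Σα_i² = 10² − ½·31.66 = 84.17.
Planner sets c_i = Σα_j = 10 for every i, so G^SO = 5·10 = 50.
W^SO = (Σα)·G^SO − ½·5·(Σα)² = (5/2)·10² = 250.
Deadweight loss = W^SO − W^NE = 165.83.

165.83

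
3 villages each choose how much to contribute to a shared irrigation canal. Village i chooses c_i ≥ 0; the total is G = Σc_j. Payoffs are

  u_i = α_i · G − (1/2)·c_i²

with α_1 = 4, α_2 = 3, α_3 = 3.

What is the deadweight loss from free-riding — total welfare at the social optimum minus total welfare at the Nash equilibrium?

67

Village i's FOC: ∂u_i/∂c_i = α_i − c_i = 0, so c_i* = α_i.
NE contributions = (4, 3, 3); G = 10.
W^NE = (Σα)·G − ½Σα_i² = 10² − ½·34 = 83.
Planner sets c_i = Σα_j = 10 for every i, so G^SO = 3·10 = 30.
W^SO = (Σα)·G^SO − ½·3·(Σα)² = (3/2)·10² = 150.
Deadweight loss = W^SO − W^NE = 67.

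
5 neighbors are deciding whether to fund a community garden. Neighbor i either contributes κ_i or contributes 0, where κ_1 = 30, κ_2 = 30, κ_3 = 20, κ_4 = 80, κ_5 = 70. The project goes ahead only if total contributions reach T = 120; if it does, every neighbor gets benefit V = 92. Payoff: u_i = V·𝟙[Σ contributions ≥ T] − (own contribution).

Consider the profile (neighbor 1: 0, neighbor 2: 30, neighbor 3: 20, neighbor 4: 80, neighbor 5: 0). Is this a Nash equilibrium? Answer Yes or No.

Yes

Total = 130 ≥ 120: provided.
Neighbor 1 (pledges 0, payoff 92): pledging 30 → total 160, payoff 62. No gain.
Neighbor 2 (pledges 30, payoff 62): dropping to 0 → total 100, payoff 0. No gain.
Neighbor 3 (pledges 20, payoff 72): dropping to 0 → total 110, payoff 0. No gain.
Neighbor 4 (pledges 80, payoff 12): dropping to 0 → total 50, payoff 0. No gain.
Neighbor 5 (pledges 0, payoff 92): pledging 70 → total 200, payoff 22. No gain.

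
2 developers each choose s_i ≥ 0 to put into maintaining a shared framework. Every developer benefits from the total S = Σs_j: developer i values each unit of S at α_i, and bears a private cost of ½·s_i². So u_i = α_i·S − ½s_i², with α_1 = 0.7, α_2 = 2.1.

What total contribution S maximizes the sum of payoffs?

Planner FOC: ∂(Σu_j)/∂s_i = (Σα_j) − s_i = 0, so s_i^SO = Σα_j = 2.8 for every i; S^SO = 5.6.

5.6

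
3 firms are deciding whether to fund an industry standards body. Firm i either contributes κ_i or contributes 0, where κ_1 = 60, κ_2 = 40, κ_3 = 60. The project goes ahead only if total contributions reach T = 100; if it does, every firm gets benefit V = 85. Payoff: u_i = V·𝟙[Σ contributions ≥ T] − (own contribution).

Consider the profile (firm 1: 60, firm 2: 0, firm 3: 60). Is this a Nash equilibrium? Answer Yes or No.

Total = 120 ≥ 100: provided.
Firm 1 (pledges 60, payoff 25): dropping to 0 → total 60, payoff 0. No gain.
Firm 2 (pledges 0, payoff 85): pledging 40 → total 160, payoff 45. No gain.
Firm 3 (pledges 60, payoff 25): dropping to 0 → total 60, payoff 0. No gain.

Yes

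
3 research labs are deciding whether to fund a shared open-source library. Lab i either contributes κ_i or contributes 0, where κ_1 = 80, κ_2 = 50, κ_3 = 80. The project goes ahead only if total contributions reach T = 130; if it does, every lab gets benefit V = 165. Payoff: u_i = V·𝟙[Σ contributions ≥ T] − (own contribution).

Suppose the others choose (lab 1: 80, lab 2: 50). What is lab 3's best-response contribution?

Others' total = 130 ≥ 130; contributing adds cost 80 for no extra benefit.
Best response: 0.

0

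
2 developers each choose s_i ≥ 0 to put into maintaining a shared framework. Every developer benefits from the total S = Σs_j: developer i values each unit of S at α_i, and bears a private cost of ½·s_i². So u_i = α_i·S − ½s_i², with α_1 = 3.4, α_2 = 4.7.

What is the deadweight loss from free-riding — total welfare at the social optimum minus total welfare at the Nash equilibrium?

Developer i's FOC: ∂u_i/∂s_i = α_i − s_i = 0, so s_i* = α_i.
NE contributions = (3.4, 4.7); S = 8.1.
W^NE = (Σα)·S − ½Σα_i² = 8.1² − ½·33.65 = 48.785.
Planner sets s_i = Σα_j = 8.1 for every i, so S^SO = 2·8.1 = 16.2.
W^SO = (Σα)·S^SO − ½·2·(Σα)² = (2/2)·8.1² = 65.61.
Deadweight loss = W^SO − W^NE = 16.825.

16.825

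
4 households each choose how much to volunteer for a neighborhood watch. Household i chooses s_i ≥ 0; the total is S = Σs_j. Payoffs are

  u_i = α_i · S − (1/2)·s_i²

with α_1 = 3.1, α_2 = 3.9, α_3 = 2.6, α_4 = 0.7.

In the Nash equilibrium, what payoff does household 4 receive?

6.965

Household i's FOC: ∂u_i/∂s_i = α_i − s_i = 0, so s_i* = α_i.
NE contributions = (3.1, 3.9, 2.6, 0.7); S = 10.3.
u_4 = α_4·S − ½·(s_4)² = 0.7·10.3 − ½·0.7² = 6.965.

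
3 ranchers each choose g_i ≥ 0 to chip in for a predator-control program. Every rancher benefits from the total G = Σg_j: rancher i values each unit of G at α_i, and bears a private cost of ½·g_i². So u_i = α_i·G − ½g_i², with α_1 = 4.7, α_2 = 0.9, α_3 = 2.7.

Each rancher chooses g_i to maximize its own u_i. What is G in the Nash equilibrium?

8.3

Rancher i's FOC: ∂u_i/∂g_i = α_i − g_i = 0, so g_i* = α_i.
NE contributions = (4.7, 0.9, 2.7); G = 8.3.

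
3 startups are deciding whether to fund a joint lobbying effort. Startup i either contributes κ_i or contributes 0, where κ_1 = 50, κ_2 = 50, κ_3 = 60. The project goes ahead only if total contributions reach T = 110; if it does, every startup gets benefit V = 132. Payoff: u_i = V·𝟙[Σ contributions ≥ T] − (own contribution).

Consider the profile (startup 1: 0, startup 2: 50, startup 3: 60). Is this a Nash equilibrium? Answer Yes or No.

Yes

Total = 110 ≥ 110: provided.
Startup 1 (pledges 0, payoff 132): pledging 50 → total 160, payoff 82. No gain.
Startup 2 (pledges 50, payoff 82): dropping to 0 → total 60, payoff 0. No gain.
Startup 3 (pledges 60, payoff 72): dropping to 0 → total 50, payoff 0. No gain.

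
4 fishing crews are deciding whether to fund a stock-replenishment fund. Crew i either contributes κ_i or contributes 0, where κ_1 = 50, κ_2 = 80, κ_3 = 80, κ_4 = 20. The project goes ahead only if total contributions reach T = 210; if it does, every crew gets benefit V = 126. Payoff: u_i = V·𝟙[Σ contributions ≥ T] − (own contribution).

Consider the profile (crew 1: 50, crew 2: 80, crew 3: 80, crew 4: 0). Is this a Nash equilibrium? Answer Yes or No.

Total = 210 ≥ 210: provided.
Crew 1 (pledges 50, payoff 76): dropping to 0 → total 160, payoff 0. No gain.
Crew 2 (pledges 80, payoff 46): dropping to 0 → total 130, payoff 0. No gain.
Crew 3 (pledges 80, payoff 46): dropping to 0 → total 130, payoff 0. No gain.
Crew 4 (pledges 0, payoff 126): pledging 20 → total 230, payoff 106. No gain.

Yes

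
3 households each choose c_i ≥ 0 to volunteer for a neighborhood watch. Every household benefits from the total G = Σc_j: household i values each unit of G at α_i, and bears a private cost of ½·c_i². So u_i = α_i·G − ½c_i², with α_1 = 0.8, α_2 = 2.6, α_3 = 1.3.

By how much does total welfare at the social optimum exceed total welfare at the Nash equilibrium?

15.59

Household i's FOC: ∂u_i/∂c_i = α_i − c_i = 0, so c_i* = α_i.
NE contributions = (0.8, 2.6, 1.3); G = 4.7.
W^NE = (Σα)·G − ½Σα_i² = 4.7² − ½·9.09 = 17.545.
Planner sets c_i = Σα_j = 4.7 for every i, so G^SO = 3·4.7 = 14.1.
W^SO = (Σα)·G^SO − ½·3·(Σα)² = (3/2)·4.7² = 33.135.
Deadweight loss = W^SO − W^NE = 15.59.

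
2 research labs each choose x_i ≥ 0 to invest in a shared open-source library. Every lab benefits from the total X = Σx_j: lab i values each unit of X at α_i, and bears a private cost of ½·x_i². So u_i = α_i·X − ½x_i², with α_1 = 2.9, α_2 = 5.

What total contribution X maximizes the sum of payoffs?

15.8

Planner FOC: ∂(Σu_j)/∂x_i = (Σα_j) − x_i = 0, so x_i^SO = Σα_j = 7.9 for every i; X^SO = 15.8.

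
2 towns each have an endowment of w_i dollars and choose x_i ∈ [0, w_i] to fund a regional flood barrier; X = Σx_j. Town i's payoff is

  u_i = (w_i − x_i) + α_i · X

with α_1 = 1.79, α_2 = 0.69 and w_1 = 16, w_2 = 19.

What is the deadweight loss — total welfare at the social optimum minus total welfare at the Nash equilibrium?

∂u_i/∂x_i = α_i − 1, so town i contributes w_i if α_i > 1, else 0.
α_i > 1 for i ∈ {1}; NE contributions (16, 0), X = 16.
W^NE = Σw_i − X^NE + (Σα_i)·X^NE = 35 + 1.48·16 = 58.68.
Planner: ∂(Σu_j)/∂x_i = Σα_j − 1 = 1.48 > 0, so everyone contributes w_i; X^SO = 35, W^SO = 35 + 1.48·35 = 86.8.
Deadweight loss = 28.12.

28.12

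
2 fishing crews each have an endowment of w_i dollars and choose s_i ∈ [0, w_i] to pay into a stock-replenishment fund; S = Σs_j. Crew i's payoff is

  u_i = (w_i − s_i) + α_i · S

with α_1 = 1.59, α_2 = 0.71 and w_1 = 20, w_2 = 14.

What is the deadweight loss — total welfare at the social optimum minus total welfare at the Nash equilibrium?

∂u_i/∂s_i = α_i − 1, so crew i contributes w_i if α_i > 1, else 0.
α_i > 1 for i ∈ {1}; NE contributions (20, 0), S = 20.
W^NE = Σw_i − S^NE + (Σα_i)·S^NE = 34 + 1.3·20 = 60.
Planner: ∂(Σu_j)/∂s_i = Σα_j − 1 = 1.3 > 0, so everyone contributes w_i; S^SO = 34, W^SO = 34 + 1.3·34 = 78.2.
Deadweight loss = 18.2.

18.2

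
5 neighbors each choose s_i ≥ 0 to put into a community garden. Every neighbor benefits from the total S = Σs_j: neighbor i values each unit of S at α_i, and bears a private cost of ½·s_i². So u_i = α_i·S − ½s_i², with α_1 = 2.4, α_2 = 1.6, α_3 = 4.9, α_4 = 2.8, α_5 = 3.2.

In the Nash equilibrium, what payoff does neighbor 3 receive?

Neighbor i's FOC: ∂u_i/∂s_i = α_i − s_i = 0, so s_i* = α_i.
NE contributions = (2.4, 1.6, 4.9, 2.8, 3.2); S = 14.9.
u_3 = α_3·S − ½·(s_3)² = 4.9·14.9 − ½·4.9² = 61.005.

61.005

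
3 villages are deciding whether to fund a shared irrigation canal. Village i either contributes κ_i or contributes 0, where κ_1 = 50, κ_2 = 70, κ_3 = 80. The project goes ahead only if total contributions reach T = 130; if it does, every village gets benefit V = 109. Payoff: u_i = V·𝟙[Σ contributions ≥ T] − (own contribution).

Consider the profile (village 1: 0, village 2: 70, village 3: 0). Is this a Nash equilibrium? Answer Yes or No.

Total = 70 < 130: not provided.
Village 1 (pledges 0, payoff 0): pledging 50 → total 120, payoff -50. No gain.
Village 2 (pledges 70, payoff -70): dropping to 0 → total 0, payoff 0. Profitable deviation.

No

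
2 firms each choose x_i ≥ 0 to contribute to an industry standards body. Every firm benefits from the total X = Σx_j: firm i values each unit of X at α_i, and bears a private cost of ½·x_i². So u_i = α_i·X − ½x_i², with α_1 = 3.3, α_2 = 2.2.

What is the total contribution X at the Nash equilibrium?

Firm i's FOC: ∂u_i/∂x_i = α_i − x_i = 0, so x_i* = α_i.
NE contributions = (3.3, 2.2); X = 5.5.

5.5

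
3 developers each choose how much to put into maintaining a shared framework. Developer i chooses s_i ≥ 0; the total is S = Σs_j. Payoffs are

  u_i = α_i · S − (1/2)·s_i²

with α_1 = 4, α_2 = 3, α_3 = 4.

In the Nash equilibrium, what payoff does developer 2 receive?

28.5

Developer i's FOC: ∂u_i/∂s_i = α_i − s_i = 0, so s_i* = α_i.
NE contributions = (4, 3, 4); S = 11.
u_2 = α_2·S − ½·(s_2)² = 3·11 − ½·3² = 28.5.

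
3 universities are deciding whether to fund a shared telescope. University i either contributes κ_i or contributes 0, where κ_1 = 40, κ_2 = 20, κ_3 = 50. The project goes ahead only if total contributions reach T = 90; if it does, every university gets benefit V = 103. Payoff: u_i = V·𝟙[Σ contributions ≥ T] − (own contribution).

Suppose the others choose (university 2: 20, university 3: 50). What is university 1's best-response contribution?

40

Others' total = 70. Contributing 40 brings total to 110 ≥ 90: gain V − κ_1 = 63.
Best response: 40.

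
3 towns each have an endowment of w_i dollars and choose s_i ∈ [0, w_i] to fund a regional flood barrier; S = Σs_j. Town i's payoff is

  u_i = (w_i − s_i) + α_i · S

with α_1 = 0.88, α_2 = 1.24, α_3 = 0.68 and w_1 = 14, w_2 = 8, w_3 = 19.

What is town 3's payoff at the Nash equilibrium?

24.44

∂u_i/∂s_i = α_i − 1, so town i contributes w_i if α_i > 1, else 0.
α_i > 1 for i ∈ {2}; NE contributions (0, 8, 0), S = 8.
u_3 = (19 − 0) + 0.68·8 = 24.44.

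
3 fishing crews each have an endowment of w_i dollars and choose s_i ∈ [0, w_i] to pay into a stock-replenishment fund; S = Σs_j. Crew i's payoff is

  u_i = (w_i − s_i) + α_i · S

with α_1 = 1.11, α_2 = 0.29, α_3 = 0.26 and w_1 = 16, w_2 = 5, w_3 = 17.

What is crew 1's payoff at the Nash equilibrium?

17.76

∂u_i/∂s_i = α_i − 1, so crew i contributes w_i if α_i > 1, else 0.
α_i > 1 for i ∈ {1}; NE contributions (16, 0, 0), S = 16.
u_1 = (16 − 16) + 1.11·16 = 17.76.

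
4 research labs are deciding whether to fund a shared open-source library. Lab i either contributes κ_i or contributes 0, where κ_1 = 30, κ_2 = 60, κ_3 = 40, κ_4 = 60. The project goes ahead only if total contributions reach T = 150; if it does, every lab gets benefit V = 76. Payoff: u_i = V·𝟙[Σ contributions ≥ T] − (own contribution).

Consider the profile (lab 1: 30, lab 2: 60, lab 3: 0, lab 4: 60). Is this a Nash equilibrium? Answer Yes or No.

Yes

Total = 150 ≥ 150: provided.
Lab 1 (pledges 30, payoff 46): dropping to 0 → total 120, payoff 0. No gain.
Lab 2 (pledges 60, payoff 16): dropping to 0 → total 90, payoff 0. No gain.
Lab 3 (pledges 0, payoff 76): pledging 40 → total 190, payoff 36. No gain.
Lab 4 (pledges 60, payoff 16): dropping to 0 → total 90, payoff 0. No gain.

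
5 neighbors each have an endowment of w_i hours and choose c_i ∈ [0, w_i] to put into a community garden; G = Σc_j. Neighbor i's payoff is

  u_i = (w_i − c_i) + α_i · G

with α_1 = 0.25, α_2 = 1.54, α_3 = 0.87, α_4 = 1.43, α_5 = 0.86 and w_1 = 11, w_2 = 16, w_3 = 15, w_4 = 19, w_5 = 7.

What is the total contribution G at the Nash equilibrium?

∂u_i/∂c_i = α_i − 1, so neighbor i contributes w_i if α_i > 1, else 0.
α_i > 1 for i ∈ {2, 4}; NE contributions (0, 16, 0, 19, 0), G = 35.

35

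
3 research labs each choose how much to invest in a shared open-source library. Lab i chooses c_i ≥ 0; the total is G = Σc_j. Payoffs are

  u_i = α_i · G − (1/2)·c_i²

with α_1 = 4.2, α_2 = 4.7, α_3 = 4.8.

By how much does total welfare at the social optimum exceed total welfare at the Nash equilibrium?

Lab i's FOC: ∂u_i/∂c_i = α_i − c_i = 0, so c_i* = α_i.
NE contributions = (4.2, 4.7, 4.8); G = 13.7.
W^NE = (Σα)·G − ½Σα_i² = 13.7² − ½·62.77 = 156.305.
Planner sets c_i = Σα_j = 13.7 for every i, so G^SO = 3·13.7 = 41.1.
W^SO = (Σα)·G^SO − ½·3·(Σα)² = (3/2)·13.7² = 281.535.
Deadweight loss = W^SO − W^NE = 125.23.

125.23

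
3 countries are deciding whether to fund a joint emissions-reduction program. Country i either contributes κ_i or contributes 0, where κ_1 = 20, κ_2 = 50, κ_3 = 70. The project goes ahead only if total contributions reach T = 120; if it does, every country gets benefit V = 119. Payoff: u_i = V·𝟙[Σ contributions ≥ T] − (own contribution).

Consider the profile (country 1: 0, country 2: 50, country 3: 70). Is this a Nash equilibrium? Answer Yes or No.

Yes

Total = 120 ≥ 120: provided.
Country 1 (pledges 0, payoff 119): pledging 20 → total 140, payoff 99. No gain.
Country 2 (pledges 50, payoff 69): dropping to 0 → total 70, payoff 0. No gain.
Country 3 (pledges 70, payoff 49): dropping to 0 → total 50, payoff 0. No gain.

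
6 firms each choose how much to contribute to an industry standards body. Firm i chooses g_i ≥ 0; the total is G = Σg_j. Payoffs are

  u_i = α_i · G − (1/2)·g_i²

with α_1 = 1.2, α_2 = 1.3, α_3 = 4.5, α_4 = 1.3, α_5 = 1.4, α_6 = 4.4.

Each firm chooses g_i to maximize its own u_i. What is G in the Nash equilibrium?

14.1

Firm i's FOC: ∂u_i/∂g_i = α_i − g_i = 0, so g_i* = α_i.
NE contributions = (1.2, 1.3, 4.5, 1.3, 1.4, 4.4); G = 14.1.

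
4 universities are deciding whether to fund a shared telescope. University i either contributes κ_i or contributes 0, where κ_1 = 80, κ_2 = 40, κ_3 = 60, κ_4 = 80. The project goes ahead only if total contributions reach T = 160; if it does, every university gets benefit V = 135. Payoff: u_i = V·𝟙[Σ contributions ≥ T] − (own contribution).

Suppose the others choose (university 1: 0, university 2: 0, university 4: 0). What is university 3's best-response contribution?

0

Others' total = 0. Even contributing 60 gives 60 < 160: no benefit either way.
Best response: 0.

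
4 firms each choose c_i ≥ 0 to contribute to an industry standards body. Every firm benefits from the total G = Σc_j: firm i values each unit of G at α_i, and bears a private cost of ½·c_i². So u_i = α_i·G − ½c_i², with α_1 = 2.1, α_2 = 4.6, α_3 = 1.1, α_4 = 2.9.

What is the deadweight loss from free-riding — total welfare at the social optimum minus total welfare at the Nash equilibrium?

132.085

Firm i's FOC: ∂u_i/∂c_i = α_i − c_i = 0, so c_i* = α_i.
NE contributions = (2.1, 4.6, 1.1, 2.9); G = 10.7.
W^NE = (Σα)·G − ½Σα_i² = 10.7² − ½·35.19 = 96.895.
Planner sets c_i = Σα_j = 10.7 for every i, so G^SO = 4·10.7 = 42.8.
W^SO = (Σα)·G^SO − ½·4·(Σα)² = (4/2)·10.7² = 228.98.
Deadweight loss = W^SO − W^NE = 132.085.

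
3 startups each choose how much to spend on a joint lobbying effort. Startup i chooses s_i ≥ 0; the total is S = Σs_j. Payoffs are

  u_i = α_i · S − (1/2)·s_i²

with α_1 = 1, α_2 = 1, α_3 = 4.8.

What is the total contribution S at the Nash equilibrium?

6.8

Startup i's FOC: ∂u_i/∂s_i = α_i − s_i = 0, so s_i* = α_i.
NE contributions = (1, 1, 4.8); S = 6.8.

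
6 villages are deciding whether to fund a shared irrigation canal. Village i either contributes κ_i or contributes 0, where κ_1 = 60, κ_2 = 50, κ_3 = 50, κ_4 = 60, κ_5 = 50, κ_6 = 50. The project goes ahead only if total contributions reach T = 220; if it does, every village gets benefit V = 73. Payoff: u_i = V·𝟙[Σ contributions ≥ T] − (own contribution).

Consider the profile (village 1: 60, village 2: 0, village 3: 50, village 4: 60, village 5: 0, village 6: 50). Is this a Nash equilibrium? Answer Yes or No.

Yes

Total = 220 ≥ 220: provided.
Village 1 (pledges 60, payoff 13): dropping to 0 → total 160, payoff 0. No gain.
Village 2 (pledges 0, payoff 73): pledging 50 → total 270, payoff 23. No gain.
Village 3 (pledges 50, payoff 23): dropping to 0 → total 170, payoff 0. No gain.
Village 4 (pledges 60, payoff 13): dropping to 0 → total 160, payoff 0. No gain.
Village 5 (pledges 0, payoff 73): pledging 50 → total 270, payoff 23. No gain.
Village 6 (pledges 50, payoff 23): dropping to 0 → total 170, payoff 0. No gain.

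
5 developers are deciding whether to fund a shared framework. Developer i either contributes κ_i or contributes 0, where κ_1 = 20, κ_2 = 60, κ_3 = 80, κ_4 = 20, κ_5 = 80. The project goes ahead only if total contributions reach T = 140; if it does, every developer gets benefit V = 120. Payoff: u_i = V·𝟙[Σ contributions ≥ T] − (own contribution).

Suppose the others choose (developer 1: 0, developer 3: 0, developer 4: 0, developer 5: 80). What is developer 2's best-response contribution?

60

Others' total = 80. Contributing 60 brings total to 140 ≥ 140: gain V − κ_2 = 60.
Best response: 60.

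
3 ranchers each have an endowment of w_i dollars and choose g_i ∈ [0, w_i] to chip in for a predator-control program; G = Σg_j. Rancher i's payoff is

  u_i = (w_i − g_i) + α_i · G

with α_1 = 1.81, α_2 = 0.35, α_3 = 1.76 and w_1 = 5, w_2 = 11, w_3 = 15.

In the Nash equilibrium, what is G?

20

∂u_i/∂g_i = α_i − 1, so rancher i contributes w_i if α_i > 1, else 0.
α_i > 1 for i ∈ {1, 3}; NE contributions (5, 0, 15), G = 20.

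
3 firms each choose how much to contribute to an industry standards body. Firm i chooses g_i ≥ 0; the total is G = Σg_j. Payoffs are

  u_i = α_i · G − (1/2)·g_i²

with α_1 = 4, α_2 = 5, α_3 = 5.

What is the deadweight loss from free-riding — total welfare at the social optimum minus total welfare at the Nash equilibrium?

Firm i's FOC: ∂u_i/∂g_i = α_i − g_i = 0, so g_i* = α_i.
NE contributions = (4, 5, 5); G = 14.
W^NE = (Σα)·G − ½Σα_i² = 14² − ½·66 = 163.
Planner sets g_i = Σα_j = 14 for every i, so G^SO = 3·14 = 42.
W^SO = (Σα)·G^SO − ½·3·(Σα)² = (3/2)·14² = 294.
Deadweight loss = W^SO − W^NE = 131.

131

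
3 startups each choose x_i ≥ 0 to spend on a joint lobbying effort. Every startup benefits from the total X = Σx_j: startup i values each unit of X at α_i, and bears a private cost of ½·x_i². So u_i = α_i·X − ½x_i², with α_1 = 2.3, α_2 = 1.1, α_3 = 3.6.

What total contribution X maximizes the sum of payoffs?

Planner FOC: ∂(Σu_j)/∂x_i = (Σα_j) − x_i = 0, so x_i^SO = Σα_j = 7 for every i; X^SO = 21.

21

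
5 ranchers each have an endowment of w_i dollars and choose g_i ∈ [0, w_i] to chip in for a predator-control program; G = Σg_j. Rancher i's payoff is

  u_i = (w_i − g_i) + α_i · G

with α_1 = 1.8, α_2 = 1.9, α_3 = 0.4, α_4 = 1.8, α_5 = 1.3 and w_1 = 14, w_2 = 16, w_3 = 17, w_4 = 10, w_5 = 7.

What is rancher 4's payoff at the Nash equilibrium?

∂u_i/∂g_i = α_i − 1, so rancher i contributes w_i if α_i > 1, else 0.
α_i > 1 for i ∈ {1, 2, 4, 5}; NE contributions (14, 16, 0, 10, 7), G = 47.
u_4 = (10 − 10) + 1.8·47 = 84.6.

84.6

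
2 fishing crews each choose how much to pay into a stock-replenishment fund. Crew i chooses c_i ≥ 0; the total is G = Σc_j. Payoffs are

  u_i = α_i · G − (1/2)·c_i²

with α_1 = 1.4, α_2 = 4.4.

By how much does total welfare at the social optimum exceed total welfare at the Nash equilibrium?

10.66

Crew i's FOC: ∂u_i/∂c_i = α_i − c_i = 0, so c_i* = α_i.
NE contributions = (1.4, 4.4); G = 5.8.
W^NE = (Σα)·G − ½Σα_i² = 5.8² − ½·21.32 = 22.98.
Planner sets c_i = Σα_j = 5.8 for every i, so G^SO = 2·5.8 = 11.6.
W^SO = (Σα)·G^SO − ½·2·(Σα)² = (2/2)·5.8² = 33.64.
Deadweight loss = W^SO − W^NE = 10.66.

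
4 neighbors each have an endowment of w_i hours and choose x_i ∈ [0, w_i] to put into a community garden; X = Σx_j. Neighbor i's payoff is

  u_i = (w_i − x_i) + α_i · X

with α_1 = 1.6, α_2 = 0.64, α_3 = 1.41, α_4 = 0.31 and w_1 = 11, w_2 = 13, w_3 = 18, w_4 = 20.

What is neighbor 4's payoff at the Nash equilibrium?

∂u_i/∂x_i = α_i − 1, so neighbor i contributes w_i if α_i > 1, else 0.
α_i > 1 for i ∈ {1, 3}; NE contributions (11, 0, 18, 0), X = 29.
u_4 = (20 − 0) + 0.31·29 = 28.99.

28.99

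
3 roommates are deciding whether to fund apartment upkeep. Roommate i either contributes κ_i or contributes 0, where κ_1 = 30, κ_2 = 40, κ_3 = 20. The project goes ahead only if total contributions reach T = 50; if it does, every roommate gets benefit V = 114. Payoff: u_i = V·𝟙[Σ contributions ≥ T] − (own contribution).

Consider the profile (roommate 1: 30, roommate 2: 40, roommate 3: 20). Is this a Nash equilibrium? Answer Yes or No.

No

Total = 90 ≥ 50: provided.
Roommate 1 (pledges 30, payoff 84): dropping to 0 → total 60, payoff 114. Profitable deviation.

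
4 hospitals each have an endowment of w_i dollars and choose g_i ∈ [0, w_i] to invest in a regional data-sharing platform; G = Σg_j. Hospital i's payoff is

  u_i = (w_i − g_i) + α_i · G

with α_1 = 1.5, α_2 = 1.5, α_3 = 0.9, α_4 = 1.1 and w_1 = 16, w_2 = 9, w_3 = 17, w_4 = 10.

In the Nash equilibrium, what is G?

35

∂u_i/∂g_i = α_i − 1, so hospital i contributes w_i if α_i > 1, else 0.
α_i > 1 for i ∈ {1, 2, 4}; NE contributions (16, 9, 0, 10), G = 35.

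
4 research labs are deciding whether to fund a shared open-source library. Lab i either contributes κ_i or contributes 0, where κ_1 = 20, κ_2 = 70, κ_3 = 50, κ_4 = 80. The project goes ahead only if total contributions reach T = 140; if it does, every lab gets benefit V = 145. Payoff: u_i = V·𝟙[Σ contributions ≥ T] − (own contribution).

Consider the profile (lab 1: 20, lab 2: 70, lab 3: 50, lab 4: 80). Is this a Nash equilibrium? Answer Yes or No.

No

Total = 220 ≥ 140: provided.
Lab 1 (pledges 20, payoff 125): dropping to 0 → total 200, payoff 145. Profitable deviation.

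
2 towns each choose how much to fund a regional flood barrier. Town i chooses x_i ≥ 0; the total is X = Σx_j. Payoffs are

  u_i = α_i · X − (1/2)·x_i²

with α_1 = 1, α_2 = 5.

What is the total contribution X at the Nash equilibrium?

Town i's FOC: ∂u_i/∂x_i = α_i − x_i = 0, so x_i* = α_i.
NE contributions = (1, 5); X = 6.

6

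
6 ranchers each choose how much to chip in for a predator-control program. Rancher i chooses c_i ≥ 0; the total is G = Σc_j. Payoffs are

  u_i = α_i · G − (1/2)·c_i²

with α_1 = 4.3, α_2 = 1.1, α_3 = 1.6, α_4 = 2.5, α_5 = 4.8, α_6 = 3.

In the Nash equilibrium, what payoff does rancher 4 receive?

Rancher i's FOC: ∂u_i/∂c_i = α_i − c_i = 0, so c_i* = α_i.
NE contributions = (4.3, 1.1, 1.6, 2.5, 4.8, 3); G = 17.3.
u_4 = α_4·G − ½·(c_4)² = 2.5·17.3 − ½·2.5² = 40.125.

40.125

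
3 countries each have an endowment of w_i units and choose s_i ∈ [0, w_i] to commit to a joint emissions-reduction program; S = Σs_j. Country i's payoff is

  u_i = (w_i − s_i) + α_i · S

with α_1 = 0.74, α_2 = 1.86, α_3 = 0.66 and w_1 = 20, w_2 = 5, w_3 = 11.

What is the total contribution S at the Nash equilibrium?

5

∂u_i/∂s_i = α_i − 1, so country i contributes w_i if α_i > 1, else 0.
α_i > 1 for i ∈ {2}; NE contributions (0, 5, 0), S = 5.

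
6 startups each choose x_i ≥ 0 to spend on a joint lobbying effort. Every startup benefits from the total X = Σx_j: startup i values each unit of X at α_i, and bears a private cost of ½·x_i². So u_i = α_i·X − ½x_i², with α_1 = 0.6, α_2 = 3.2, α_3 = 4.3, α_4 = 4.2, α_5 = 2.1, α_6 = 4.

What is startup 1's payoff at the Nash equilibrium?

10.86

Startup i's FOC: ∂u_i/∂x_i = α_i − x_i = 0, so x_i* = α_i.
NE contributions = (0.6, 3.2, 4.3, 4.2, 2.1, 4); X = 18.4.
u_1 = α_1·X − ½·(x_1)² = 0.6·18.4 − ½·0.6² = 10.86.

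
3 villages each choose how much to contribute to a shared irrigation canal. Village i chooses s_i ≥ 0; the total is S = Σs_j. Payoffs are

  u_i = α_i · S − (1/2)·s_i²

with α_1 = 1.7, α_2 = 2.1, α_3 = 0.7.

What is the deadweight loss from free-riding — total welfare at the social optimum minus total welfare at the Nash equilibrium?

14.02

Village i's FOC: ∂u_i/∂s_i = α_i − s_i = 0, so s_i* = α_i.
NE contributions = (1.7, 2.1, 0.7); S = 4.5.
W^NE = (Σα)·S − ½Σα_i² = 4.5² − ½·7.79 = 16.355.
Planner sets s_i = Σα_j = 4.5 for every i, so S^SO = 3·4.5 = 13.5.
W^SO = (Σα)·S^SO − ½·3·(Σα)² = (3/2)·4.5² = 30.375.
Deadweight loss = W^SO − W^NE = 14.02.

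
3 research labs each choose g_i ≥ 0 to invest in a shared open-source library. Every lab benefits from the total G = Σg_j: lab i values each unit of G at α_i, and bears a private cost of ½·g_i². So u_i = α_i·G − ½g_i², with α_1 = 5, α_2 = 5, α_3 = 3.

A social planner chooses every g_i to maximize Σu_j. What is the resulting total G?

Planner FOC: ∂(Σu_j)/∂g_i = (Σα_j) − g_i = 0, so g_i^SO = Σα_j = 13 for every i; G^SO = 39.

39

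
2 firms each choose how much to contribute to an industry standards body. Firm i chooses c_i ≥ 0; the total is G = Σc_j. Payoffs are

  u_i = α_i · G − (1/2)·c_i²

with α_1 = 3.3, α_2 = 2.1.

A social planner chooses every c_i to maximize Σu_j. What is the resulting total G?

Planner FOC: ∂(Σu_j)/∂c_i = (Σα_j) − c_i = 0, so c_i^SO = Σα_j = 5.4 for every i; G^SO = 10.8.

10.8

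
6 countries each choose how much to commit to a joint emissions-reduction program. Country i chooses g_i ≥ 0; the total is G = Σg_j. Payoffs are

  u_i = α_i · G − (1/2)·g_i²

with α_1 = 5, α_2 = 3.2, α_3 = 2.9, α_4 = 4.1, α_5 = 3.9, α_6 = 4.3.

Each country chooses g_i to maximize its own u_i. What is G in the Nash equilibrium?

23.4

Country i's FOC: ∂u_i/∂g_i = α_i − g_i = 0, so g_i* = α_i.
NE contributions = (5, 3.2, 2.9, 4.1, 3.9, 4.3); G = 23.4.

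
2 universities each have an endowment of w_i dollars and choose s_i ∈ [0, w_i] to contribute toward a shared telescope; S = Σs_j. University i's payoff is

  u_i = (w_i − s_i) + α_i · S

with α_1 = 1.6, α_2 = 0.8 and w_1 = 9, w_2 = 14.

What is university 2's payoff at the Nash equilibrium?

∂u_i/∂s_i = α_i − 1, so university i contributes w_i if α_i > 1, else 0.
α_i > 1 for i ∈ {1}; NE contributions (9, 0), S = 9.
u_2 = (14 − 0) + 0.8·9 = 21.2.

21.2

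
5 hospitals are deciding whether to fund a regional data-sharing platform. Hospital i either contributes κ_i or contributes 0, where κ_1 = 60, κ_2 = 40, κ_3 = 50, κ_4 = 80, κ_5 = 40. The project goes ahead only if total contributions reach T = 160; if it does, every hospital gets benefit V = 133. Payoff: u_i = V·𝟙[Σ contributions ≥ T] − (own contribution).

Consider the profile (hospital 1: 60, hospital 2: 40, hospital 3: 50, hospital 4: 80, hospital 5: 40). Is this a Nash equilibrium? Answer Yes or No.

Total = 270 ≥ 160: provided.
Hospital 1 (pledges 60, payoff 73): dropping to 0 → total 210, payoff 133. Profitable deviation.

No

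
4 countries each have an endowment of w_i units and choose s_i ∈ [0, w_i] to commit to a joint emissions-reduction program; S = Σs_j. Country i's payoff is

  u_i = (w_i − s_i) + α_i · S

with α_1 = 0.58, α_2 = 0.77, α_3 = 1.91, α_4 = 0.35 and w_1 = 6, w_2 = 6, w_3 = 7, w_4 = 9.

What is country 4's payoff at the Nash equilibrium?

11.45

∂u_i/∂s_i = α_i − 1, so country i contributes w_i if α_i > 1, else 0.
α_i > 1 for i ∈ {3}; NE contributions (0, 0, 7, 0), S = 7.
u_4 = (9 − 0) + 0.35·7 = 11.45.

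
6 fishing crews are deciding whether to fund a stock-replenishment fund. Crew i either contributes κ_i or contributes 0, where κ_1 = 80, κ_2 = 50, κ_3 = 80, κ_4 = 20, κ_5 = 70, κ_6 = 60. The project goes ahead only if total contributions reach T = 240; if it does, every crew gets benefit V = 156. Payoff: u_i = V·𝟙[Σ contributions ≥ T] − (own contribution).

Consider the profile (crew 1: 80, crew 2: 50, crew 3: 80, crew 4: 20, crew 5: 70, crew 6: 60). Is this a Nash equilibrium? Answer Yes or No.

Total = 360 ≥ 240: provided.
Crew 1 (pledges 80, payoff 76): dropping to 0 → total 280, payoff 156. Profitable deviation.

No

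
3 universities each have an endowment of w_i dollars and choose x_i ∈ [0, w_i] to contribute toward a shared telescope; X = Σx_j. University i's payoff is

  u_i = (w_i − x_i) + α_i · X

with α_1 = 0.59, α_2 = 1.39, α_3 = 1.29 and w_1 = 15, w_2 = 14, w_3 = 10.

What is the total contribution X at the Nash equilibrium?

24

∂u_i/∂x_i = α_i − 1, so university i contributes w_i if α_i > 1, else 0.
α_i > 1 for i ∈ {2, 3}; NE contributions (0, 14, 10), X = 24.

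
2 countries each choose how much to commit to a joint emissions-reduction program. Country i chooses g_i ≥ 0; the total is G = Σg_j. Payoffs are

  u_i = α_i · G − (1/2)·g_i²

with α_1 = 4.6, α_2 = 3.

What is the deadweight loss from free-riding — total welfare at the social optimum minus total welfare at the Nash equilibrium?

15.08

Country i's FOC: ∂u_i/∂g_i = α_i − g_i = 0, so g_i* = α_i.
NE contributions = (4.6, 3); G = 7.6.
W^NE = (Σα)·G − ½Σα_i² = 7.6² − ½·30.16 = 42.68.
Planner sets g_i = Σα_j = 7.6 for every i, so G^SO = 2·7.6 = 15.2.
W^SO = (Σα)·G^SO − ½·2·(Σα)² = (2/2)·7.6² = 57.76.
Deadweight loss = W^SO − W^NE = 15.08.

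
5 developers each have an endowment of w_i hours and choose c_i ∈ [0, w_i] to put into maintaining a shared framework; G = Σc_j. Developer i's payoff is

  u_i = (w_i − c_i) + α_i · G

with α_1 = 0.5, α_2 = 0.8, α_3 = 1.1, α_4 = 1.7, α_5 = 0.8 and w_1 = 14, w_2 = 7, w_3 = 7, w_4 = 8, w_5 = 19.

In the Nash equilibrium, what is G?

∂u_i/∂c_i = α_i − 1, so developer i contributes w_i if α_i > 1, else 0.
α_i > 1 for i ∈ {3, 4}; NE contributions (0, 0, 7, 8, 0), G = 15.

15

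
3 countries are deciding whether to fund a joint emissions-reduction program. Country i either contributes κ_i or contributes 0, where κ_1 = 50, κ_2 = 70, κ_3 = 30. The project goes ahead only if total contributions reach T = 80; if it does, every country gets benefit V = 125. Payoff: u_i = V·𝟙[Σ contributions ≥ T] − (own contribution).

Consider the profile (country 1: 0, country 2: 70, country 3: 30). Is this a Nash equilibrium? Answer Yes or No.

Total = 100 ≥ 80: provided.
Country 1 (pledges 0, payoff 125): pledging 50 → total 150, payoff 75. No gain.
Country 2 (pledges 70, payoff 55): dropping to 0 → total 30, payoff 0. No gain.
Country 3 (pledges 30, payoff 95): dropping to 0 → total 70, payoff 0. No gain.

Yes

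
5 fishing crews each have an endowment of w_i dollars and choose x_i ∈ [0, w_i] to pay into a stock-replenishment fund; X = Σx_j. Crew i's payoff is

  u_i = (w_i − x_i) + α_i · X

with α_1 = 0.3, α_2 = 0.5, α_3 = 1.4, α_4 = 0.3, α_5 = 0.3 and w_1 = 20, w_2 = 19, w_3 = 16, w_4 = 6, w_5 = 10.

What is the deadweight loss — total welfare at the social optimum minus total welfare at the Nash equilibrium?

99

∂u_i/∂x_i = α_i − 1, so crew i contributes w_i if α_i > 1, else 0.
α_i > 1 for i ∈ {3}; NE contributions (0, 0, 16, 0, 0), X = 16.
W^NE = Σw_i − X^NE + (Σα_i)·X^NE = 71 + 1.8·16 = 99.8.
Planner: ∂(Σu_j)/∂x_i = Σα_j − 1 = 1.8 > 0, so everyone contributes w_i; X^SO = 71, W^SO = 71 + 1.8·71 = 198.8.
Deadweight loss = 99.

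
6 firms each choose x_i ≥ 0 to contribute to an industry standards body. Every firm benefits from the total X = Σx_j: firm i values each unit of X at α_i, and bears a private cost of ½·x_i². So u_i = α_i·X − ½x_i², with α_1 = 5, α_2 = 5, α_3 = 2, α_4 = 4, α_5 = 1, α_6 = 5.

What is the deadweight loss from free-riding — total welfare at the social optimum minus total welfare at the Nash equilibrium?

1016

Firm i's FOC: ∂u_i/∂x_i = α_i − x_i = 0, so x_i* = α_i.
NE contributions = (5, 5, 2, 4, 1, 5); X = 22.
W^NE = (Σα)·X − ½Σα_i² = 22² − ½·96 = 436.
Planner sets x_i = Σα_j = 22 for every i, so X^SO = 6·22 = 132.
W^SO = (Σα)·X^SO − ½·6·(Σα)² = (6/2)·22² = 1452.
Deadweight loss = W^SO − W^NE = 1016.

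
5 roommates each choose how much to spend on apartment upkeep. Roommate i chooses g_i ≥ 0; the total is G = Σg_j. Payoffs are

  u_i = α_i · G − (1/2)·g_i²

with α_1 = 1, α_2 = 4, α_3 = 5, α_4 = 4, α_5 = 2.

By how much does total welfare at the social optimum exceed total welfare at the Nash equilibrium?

Roommate i's FOC: ∂u_i/∂g_i = α_i − g_i = 0, so g_i* = α_i.
NE contributions = (1, 4, 5, 4, 2); G = 16.
W^NE = (Σα)·G − ½Σα_i² = 16² − ½·62 = 225.
Planner sets g_i = Σα_j = 16 for every i, so G^SO = 5·16 = 80.
W^SO = (Σα)·G^SO − ½·5·(Σα)² = (5/2)·16² = 640.
Deadweight loss = W^SO − W^NE = 415.

415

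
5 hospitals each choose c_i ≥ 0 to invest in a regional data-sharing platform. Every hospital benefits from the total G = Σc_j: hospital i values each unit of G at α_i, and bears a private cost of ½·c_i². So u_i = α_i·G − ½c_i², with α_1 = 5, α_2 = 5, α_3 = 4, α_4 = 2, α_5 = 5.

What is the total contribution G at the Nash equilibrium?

Hospital i's FOC: ∂u_i/∂c_i = α_i − c_i = 0, so c_i* = α_i.
NE contributions = (5, 5, 4, 2, 5); G = 21.

21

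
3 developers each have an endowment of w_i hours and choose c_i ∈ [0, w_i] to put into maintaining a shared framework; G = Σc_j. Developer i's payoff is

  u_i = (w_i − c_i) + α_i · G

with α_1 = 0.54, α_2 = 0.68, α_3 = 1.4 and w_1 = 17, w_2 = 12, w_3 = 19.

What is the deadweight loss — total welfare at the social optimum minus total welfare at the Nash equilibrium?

46.98

∂u_i/∂c_i = α_i − 1, so developer i contributes w_i if α_i > 1, else 0.
α_i > 1 for i ∈ {3}; NE contributions (0, 0, 19), G = 19.
W^NE = Σw_i − G^NE + (Σα_i)·G^NE = 48 + 1.62·19 = 78.78.
Planner: ∂(Σu_j)/∂c_i = Σα_j − 1 = 1.62 > 0, so everyone contributes w_i; G^SO = 48, W^SO = 48 + 1.62·48 = 125.76.
Deadweight loss = 46.98.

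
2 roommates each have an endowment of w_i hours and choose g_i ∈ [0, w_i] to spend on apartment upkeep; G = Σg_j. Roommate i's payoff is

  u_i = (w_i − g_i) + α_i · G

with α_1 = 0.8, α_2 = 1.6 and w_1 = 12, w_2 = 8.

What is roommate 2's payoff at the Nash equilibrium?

∂u_i/∂g_i = α_i − 1, so roommate i contributes w_i if α_i > 1, else 0.
α_i > 1 for i ∈ {2}; NE contributions (0, 8), G = 8.
u_2 = (8 − 8) + 1.6·8 = 12.8.

12.8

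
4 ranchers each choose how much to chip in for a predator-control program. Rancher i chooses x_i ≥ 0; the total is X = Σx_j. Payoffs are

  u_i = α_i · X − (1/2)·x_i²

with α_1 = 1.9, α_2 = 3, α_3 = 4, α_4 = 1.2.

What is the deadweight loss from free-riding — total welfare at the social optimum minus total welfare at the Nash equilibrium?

Rancher i's FOC: ∂u_i/∂x_i = α_i − x_i = 0, so x_i* = α_i.
NE contributions = (1.9, 3, 4, 1.2); X = 10.1.
W^NE = (Σα)·X − ½Σα_i² = 10.1² − ½·30.05 = 86.985.
Planner sets x_i = Σα_j = 10.1 for every i, so X^SO = 4·10.1 = 40.4.
W^SO = (Σα)·X^SO − ½·4·(Σα)² = (4/2)·10.1² = 204.02.
Deadweight loss = W^SO − W^NE = 117.035.

117.035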